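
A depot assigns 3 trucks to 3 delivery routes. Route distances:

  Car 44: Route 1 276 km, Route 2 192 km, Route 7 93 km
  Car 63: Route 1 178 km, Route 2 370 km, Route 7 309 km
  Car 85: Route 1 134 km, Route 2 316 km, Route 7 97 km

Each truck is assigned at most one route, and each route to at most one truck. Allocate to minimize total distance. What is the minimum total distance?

Optimal: Car 44→Route 2 (192 km), Car 63→Route 1 (178 km), Car 85→Route 7 (97 km) — total 192+178+97 = 467 km.
Next-best assignment: Car 44→Route 7, Car 63→Route 1, Car 85→Route 2 = 587 km.
Swapping Car 44↔Car 85 (Car 44→Route 7 93 km, Car 85→Route 2 316 km) adds 120.
Checked against all permutations: 467 km is optimal.

Min total: 467 km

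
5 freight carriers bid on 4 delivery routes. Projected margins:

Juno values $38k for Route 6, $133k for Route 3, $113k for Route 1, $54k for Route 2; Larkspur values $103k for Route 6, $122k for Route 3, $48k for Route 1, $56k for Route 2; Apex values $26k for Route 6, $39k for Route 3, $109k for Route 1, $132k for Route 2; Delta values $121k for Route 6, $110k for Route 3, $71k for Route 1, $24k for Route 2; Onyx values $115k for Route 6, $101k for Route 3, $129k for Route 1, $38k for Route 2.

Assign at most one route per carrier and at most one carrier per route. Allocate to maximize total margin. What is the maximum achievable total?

Optimal: Delta→Route 6 ($121k), Juno→Route 3 ($133k), Onyx→Route 1 ($129k), Apex→Route 2 ($132k) — total 121+133+129+132 = $515k.
Every other assignment is strictly worse.

Max total: $515k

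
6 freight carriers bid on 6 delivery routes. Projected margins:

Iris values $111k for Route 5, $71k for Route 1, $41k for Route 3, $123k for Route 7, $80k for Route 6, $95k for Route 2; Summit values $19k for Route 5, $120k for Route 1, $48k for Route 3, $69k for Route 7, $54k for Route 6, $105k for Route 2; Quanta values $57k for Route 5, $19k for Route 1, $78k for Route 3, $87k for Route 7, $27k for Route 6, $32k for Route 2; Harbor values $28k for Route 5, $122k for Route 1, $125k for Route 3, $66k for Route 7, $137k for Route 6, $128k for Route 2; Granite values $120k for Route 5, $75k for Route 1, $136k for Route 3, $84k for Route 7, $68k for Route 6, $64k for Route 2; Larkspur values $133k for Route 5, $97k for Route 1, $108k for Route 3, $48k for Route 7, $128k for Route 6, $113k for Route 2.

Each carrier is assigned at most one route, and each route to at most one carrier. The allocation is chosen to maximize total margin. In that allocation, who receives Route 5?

Iris receives Route 5.

This is the linear assignment problem.
Optimal: Iris→Route 5 ($111k), Summit→Route 1 ($120k), Quanta→Route 7 ($87k), Harbor→Route 2 ($128k), Granite→Route 3 ($136k), Larkspur→Route 6 ($128k) — total 111+120+87+128+136+128 = $710k.
Row-greedy (each carrier in turn takes its best remaining route) gives $691k, worse by 19.
Checked against all permutations: $710k is optimal.
Iris's own top route is Route 7 ($123k), but forcing Iris→Route 7 and reassigning the rest optimally gives only $697k — worse by 13.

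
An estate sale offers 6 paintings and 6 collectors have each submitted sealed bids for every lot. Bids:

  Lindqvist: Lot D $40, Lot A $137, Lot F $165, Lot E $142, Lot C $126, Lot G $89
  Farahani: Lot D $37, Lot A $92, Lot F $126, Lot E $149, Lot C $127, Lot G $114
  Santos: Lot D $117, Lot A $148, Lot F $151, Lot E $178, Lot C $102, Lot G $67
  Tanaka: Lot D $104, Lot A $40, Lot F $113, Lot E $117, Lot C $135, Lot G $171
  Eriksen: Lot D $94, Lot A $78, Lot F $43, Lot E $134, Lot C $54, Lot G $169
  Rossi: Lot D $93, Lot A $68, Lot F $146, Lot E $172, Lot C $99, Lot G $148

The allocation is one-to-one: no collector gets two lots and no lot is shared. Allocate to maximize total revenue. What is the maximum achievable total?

Maximum total: $885

Optimal: Lindqvist→Lot F ($165), Farahani→Lot C ($127), Santos→Lot A ($148), Tanaka→Lot D ($104), Eriksen→Lot G ($169), Rossi→Lot E ($172) — total 165+127+148+104+169+172 = $885.
Max-entry greedy (repeatedly take the single best remaining cell) gives $803, worse by 82.
Next-best assignment: Lindqvist→Lot F, Farahani→Lot C, Santos→Lot A, Tanaka→Lot G, Eriksen→Lot D, Rossi→Lot E = $877.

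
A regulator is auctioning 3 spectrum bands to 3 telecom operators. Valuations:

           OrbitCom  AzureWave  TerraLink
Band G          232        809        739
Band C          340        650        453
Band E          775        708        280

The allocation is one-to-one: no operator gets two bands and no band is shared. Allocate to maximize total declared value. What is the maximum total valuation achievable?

Maximum total: $2164M

Optimal: OrbitCom→Band E ($775M), AzureWave→Band C ($650M), TerraLink→Band G ($739M) — total 775+650+739 = $2164M.
Next-best assignment: OrbitCom→Band E, AzureWave→Band G, TerraLink→Band C = $2037M.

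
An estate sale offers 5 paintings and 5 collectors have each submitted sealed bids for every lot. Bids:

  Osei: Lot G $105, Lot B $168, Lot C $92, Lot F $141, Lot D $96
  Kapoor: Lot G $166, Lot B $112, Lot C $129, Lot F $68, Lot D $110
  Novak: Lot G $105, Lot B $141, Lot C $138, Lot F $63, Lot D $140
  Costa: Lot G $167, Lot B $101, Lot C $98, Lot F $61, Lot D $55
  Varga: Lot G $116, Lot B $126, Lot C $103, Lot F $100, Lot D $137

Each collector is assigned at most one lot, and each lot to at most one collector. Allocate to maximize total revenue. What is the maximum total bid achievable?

Maximum total: $715

This is a one-to-one assignment (maximum-weight bipartite matching).
Optimal: Osei→Lot F ($141), Kapoor→Lot C ($129), Novak→Lot B ($141), Costa→Lot G ($167), Varga→Lot D ($137) — total 141+129+141+167+137 = $715.
Row-greedy (each collector in turn takes its best remaining lot) gives $672, worse by 43.
Next-best assignment: Osei→Lot B, Kapoor→Lot C, Novak→Lot D, Costa→Lot G, Varga→Lot F = $704.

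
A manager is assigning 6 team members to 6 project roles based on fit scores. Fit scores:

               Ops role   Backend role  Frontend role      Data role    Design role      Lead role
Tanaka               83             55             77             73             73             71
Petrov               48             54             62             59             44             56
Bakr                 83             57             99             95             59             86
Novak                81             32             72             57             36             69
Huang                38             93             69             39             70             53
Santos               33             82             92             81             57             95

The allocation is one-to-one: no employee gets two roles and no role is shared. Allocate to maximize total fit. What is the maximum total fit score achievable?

This is a one-to-one assignment (maximum-weight bipartite matching).
Optimal: Tanaka→Design role (73 pts), Petrov→Data role (59 pts), Bakr→Frontend role (99 pts), Novak→Ops role (81 pts), Huang→Backend role (93 pts), Santos→Lead role (95 pts) — total 73+59+99+81+93+95 = 500 pts.
Row-greedy (each employee in turn takes its best remaining role) gives 459 pts, worse by 41.

Maximum total: 500 pts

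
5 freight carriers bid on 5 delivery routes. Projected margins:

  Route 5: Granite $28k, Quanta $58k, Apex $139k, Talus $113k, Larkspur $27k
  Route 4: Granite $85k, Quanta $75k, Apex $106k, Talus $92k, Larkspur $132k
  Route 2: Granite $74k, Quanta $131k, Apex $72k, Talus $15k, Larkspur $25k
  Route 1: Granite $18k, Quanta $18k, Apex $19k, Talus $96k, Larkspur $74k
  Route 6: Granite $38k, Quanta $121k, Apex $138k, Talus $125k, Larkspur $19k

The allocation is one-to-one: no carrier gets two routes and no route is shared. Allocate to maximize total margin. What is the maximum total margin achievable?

Optimal: Granite→Route 2 ($74k), Quanta→Route 6 ($121k), Apex→Route 5 ($139k), Talus→Route 1 ($96k), Larkspur→Route 4 ($132k) — total 74+121+139+96+132 = $562k.

Max total: $562k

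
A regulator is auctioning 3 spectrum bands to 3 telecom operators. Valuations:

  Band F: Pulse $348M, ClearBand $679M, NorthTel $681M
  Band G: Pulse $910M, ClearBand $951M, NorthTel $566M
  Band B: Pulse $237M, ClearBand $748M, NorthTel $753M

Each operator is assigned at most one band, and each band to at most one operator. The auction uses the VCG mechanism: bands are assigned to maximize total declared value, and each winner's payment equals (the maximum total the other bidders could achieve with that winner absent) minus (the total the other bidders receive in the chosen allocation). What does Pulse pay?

Efficient allocation: Pulse→Band G ($910M), ClearBand→Band F ($679M), NorthTel→Band B ($753M); total welfare W = $2342M.
Pulse receives Band G at value $910M, so the others get W − 910 = $1432M.
Without Pulse: best allocation of the remaining 2 bidders over all 3 bands is ClearBand→Band G ($951M), NorthTel→Band B ($753M), total $1704M.
VCG payment = (others' best without Pulse) − (others' welfare with Pulse) = 1704 − 1432 = $272M.

Pulse pays $272M.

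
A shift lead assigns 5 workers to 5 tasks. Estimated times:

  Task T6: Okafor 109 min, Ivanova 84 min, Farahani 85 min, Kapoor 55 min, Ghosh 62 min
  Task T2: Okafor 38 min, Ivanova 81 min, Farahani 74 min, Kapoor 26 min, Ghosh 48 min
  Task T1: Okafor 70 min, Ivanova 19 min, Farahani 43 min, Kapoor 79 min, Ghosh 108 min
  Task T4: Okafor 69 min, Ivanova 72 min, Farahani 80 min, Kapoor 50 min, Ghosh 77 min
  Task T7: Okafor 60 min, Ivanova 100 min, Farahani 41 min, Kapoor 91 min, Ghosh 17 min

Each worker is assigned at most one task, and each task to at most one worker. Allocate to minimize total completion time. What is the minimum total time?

This is the linear assignment problem.
Optimal: Okafor→Task T2 (38 min), Ivanova→Task T1 (19 min), Farahani→Task T6 (85 min), Kapoor→Task T4 (50 min), Ghosh→Task T7 (17 min) — total 38+19+85+50+17 = 209 min.
Row-greedy (each worker in turn takes its cheapest remaining task) gives 210 min, worse by 1.
Checked against all permutations: 209 min is optimal.

Minimum total: 209 min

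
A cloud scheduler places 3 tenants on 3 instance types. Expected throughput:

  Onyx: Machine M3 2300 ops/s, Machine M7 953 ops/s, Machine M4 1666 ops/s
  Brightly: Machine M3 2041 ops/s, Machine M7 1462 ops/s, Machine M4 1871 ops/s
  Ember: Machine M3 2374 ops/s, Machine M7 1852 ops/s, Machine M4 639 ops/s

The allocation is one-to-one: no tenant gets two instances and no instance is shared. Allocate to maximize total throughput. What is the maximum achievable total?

Optimal: Onyx→Machine M3 (2300 ops/s), Brightly→Machine M4 (1871 ops/s), Ember→Machine M7 (1852 ops/s) — total 2300+1871+1852 = 6023 ops/s.
Column-greedy (each instance in turn goes to its best remaining tenant) gives 5502 ops/s, worse by 521.
Next-best assignment: Onyx→Machine M4, Brightly→Machine M3, Ember→Machine M7 = 5559 ops/s.
Every other assignment is strictly worse.

Maximum total: 6023 ops/s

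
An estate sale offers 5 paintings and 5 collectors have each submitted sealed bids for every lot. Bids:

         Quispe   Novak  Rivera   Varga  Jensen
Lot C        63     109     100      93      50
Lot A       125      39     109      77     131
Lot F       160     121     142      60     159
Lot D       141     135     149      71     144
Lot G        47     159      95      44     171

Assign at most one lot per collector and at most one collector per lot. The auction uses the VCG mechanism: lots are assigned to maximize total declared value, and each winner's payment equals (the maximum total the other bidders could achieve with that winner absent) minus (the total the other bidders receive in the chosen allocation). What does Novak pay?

Efficient allocation: Quispe→Lot F ($160), Novak→Lot G ($159), Rivera→Lot D ($149), Varga→Lot C ($93), Jensen→Lot A ($131); total welfare W = $692.
Novak receives Lot G at value $159, so the others get W − 159 = $533.
Without Novak: best allocation of the remaining 4 bidders over all 5 lots is Quispe→Lot F ($160), Rivera→Lot D ($149), Varga→Lot C ($93), Jensen→Lot G ($171), total $573.
VCG payment = (others' best without Novak) − (others' welfare with Novak) = 573 − 533 = $40.

Novak pays $40.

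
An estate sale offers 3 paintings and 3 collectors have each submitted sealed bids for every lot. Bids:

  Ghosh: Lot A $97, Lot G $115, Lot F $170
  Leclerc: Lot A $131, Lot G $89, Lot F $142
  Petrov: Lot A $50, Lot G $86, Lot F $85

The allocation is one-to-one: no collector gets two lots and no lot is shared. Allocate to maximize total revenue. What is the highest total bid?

Max total: $387

Optimal: Ghosh→Lot F ($170), Leclerc→Lot A ($131), Petrov→Lot G ($86) — total 170+131+86 = $387.
Column-greedy (each lot in turn goes to its best remaining collector) gives $331, worse by 56.
Swapping Leclerc↔Ghosh (Leclerc→Lot F $142, Ghosh→Lot A $97) loses 62.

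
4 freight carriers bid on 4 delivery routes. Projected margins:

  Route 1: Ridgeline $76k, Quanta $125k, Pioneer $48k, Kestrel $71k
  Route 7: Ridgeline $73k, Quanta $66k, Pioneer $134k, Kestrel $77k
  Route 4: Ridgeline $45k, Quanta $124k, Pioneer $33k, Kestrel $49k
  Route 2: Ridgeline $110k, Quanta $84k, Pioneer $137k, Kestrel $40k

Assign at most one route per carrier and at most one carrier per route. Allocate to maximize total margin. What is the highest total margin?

Optimal: Ridgeline→Route 2 ($110k), Quanta→Route 4 ($124k), Pioneer→Route 7 ($134k), Kestrel→Route 1 ($71k) — total 110+124+134+71 = $439k.
Column-greedy (each route in turn goes to its best remaining carrier) gives $418k, worse by 21.
Next-best assignment: Ridgeline→Route 2, Quanta→Route 1, Pioneer→Route 7, Kestrel→Route 4 = $418k.

Max total: $439k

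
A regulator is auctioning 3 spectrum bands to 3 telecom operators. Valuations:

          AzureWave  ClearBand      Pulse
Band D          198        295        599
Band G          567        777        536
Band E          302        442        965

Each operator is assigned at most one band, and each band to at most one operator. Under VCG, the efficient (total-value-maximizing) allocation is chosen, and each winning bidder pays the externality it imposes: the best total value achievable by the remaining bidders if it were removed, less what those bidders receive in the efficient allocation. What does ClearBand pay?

ClearBand pays $369M.

Efficient allocation: AzureWave→Band D ($198M), ClearBand→Band G ($777M), Pulse→Band E ($965M); total welfare W = $1940M.
ClearBand receives Band G at value $777M, so the others get W − 777 = $1163M.
Without ClearBand: best allocation of the remaining 2 bidders over all 3 bands is AzureWave→Band G ($567M), Pulse→Band E ($965M), total $1532M.
VCG payment = (others' best without ClearBand) − (others' welfare with ClearBand) = 1532 − 1163 = $369M.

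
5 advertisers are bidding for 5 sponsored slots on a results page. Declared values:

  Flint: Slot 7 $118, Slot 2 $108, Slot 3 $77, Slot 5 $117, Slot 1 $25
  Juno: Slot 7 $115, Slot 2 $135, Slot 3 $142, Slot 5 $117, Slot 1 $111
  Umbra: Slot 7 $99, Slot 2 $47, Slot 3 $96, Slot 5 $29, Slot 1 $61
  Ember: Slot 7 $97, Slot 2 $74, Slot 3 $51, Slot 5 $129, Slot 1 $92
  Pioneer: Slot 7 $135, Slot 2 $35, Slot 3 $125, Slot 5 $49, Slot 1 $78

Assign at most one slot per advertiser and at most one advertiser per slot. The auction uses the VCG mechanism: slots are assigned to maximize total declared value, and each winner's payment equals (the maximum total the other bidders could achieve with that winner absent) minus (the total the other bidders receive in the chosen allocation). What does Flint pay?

Efficient allocation: Flint→Slot 2 ($108), Juno→Slot 1 ($111), Umbra→Slot 3 ($96), Ember→Slot 5 ($129), Pioneer→Slot 7 ($135); total welfare W = $579.
Flint receives Slot 2 at value $108, so the others get W − 108 = $471.
Without Flint: best allocation of the remaining 4 bidders over all 5 slots is Juno→Slot 2 ($135), Umbra→Slot 3 ($96), Ember→Slot 5 ($129), Pioneer→Slot 7 ($135), total $495.
VCG payment = (others' best without Flint) − (others' welfare with Flint) = 495 − 471 = $24.

Flint pays $24.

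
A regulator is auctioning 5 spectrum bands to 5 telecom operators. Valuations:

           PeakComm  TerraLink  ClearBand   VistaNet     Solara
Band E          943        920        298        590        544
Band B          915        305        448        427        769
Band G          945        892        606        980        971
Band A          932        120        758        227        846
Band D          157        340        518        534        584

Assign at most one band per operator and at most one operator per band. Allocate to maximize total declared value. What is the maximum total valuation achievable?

Max total: $4179M

Optimal: PeakComm→Band B ($915M), TerraLink→Band E ($920M), ClearBand→Band D ($518M), VistaNet→Band G ($980M), Solara→Band A ($846M) — total 915+920+518+980+846 = $4179M.
Max-entry greedy (repeatedly take the single best remaining cell) gives $3592M, worse by 587.
Every other assignment is strictly worse.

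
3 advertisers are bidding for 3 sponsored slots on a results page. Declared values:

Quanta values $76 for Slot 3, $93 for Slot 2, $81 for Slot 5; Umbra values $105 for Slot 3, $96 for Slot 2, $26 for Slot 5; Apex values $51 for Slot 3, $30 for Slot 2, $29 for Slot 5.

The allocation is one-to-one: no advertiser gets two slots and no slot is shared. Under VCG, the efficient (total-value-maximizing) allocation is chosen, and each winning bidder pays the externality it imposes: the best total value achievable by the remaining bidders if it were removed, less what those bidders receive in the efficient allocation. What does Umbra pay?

Efficient allocation: Quanta→Slot 5 ($81), Umbra→Slot 2 ($96), Apex→Slot 3 ($51); total welfare W = $228.
Umbra receives Slot 2 at value $96, so the others get W − 96 = $132.
Without Umbra: best allocation of the remaining 2 bidders over all 3 slots is Quanta→Slot 2 ($93), Apex→Slot 3 ($51), total $144.
VCG payment = (others' best without Umbra) − (others' welfare with Umbra) = 144 − 132 = $12.

Umbra pays $12.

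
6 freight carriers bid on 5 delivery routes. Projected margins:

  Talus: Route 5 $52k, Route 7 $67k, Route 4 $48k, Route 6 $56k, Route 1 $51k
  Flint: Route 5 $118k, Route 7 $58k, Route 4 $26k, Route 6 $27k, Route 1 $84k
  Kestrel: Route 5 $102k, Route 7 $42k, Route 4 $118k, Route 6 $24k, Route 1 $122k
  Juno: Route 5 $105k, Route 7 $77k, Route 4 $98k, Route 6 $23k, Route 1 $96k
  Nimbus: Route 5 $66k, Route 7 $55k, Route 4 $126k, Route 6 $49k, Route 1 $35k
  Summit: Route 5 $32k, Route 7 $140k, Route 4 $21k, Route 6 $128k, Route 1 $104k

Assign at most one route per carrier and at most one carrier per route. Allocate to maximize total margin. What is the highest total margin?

Max total: $571k

Optimal: Flint→Route 5 ($118k), Juno→Route 7 ($77k), Nimbus→Route 4 ($126k), Summit→Route 6 ($128k), Kestrel→Route 1 ($122k) — total 118+77+126+128+122 = $571k.
Row-greedy (each carrier in turn takes its best remaining route) gives $454k, worse by 117.
Swapping Summit↔Flint (Summit→Route 5 $32k, Flint→Route 6 $27k) loses 187.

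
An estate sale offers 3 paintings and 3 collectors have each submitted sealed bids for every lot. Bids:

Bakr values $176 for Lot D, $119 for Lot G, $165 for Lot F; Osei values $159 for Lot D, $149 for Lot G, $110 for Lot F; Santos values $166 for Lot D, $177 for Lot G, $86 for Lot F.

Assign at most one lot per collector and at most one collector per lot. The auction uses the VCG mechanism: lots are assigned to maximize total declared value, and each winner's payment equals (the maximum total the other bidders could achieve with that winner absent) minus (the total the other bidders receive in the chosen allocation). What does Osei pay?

Osei pays $11.

Efficient allocation: Bakr→Lot F ($165), Osei→Lot D ($159), Santos→Lot G ($177); total welfare W = $501.
Osei receives Lot D at value $159, so the others get W − 159 = $342.
Without Osei: best allocation of the remaining 2 bidders over all 3 lots is Bakr→Lot D ($176), Santos→Lot G ($177), total $353.
VCG payment = (others' best without Osei) − (others' welfare with Osei) = 353 − 342 = $11.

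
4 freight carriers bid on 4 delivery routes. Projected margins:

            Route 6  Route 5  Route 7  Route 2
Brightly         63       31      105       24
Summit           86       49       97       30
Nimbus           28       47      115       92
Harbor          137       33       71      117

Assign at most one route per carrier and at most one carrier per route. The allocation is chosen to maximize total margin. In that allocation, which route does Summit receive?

Summit receives Route 5.

This is a one-to-one assignment (maximum-weight bipartite matching).
Optimal: Brightly→Route 7 ($105k), Summit→Route 5 ($49k), Nimbus→Route 2 ($92k), Harbor→Route 6 ($137k) — total 105+49+92+137 = $383k.
Column-greedy (each route in turn goes to its best remaining carrier) gives $325k, worse by 58.
Checked against all permutations: $383k is optimal.
Summit's own top route is Route 7 ($97k), but forcing Summit→Route 7 and reassigning the rest optimally gives only $357k — worse by 26.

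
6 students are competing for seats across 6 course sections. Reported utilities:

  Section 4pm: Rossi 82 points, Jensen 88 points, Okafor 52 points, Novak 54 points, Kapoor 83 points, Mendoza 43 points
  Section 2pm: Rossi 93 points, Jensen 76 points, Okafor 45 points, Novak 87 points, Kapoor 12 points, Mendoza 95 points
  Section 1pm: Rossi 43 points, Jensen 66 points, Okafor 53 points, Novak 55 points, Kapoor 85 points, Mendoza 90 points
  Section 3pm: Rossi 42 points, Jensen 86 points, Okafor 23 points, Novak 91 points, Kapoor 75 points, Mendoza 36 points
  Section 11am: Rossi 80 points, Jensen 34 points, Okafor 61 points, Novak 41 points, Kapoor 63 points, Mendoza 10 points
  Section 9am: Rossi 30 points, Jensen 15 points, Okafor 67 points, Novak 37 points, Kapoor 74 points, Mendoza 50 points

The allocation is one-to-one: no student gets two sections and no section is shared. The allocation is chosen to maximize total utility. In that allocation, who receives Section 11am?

Rossi receives Section 11am.

Optimal: Rossi→Section 11am (80 points), Jensen→Section 4pm (88 points), Okafor→Section 9am (67 points), Novak→Section 3pm (91 points), Kapoor→Section 1pm (85 points), Mendoza→Section 2pm (95 points) — total 80+88+67+91+85+95 = 506 points.
Row-greedy (each student in turn takes its best remaining section) gives 434 points, worse by 72.
Next-best assignment: Rossi→Section 2pm, Jensen→Section 4pm, Okafor→Section 11am, Novak→Section 3pm, Kapoor→Section 9am, Mendoza→Section 1pm = 497 points.
Swapping Mendoza↔Rossi (Mendoza→Section 11am 10 points, Rossi→Section 2pm 93 points) loses 72.
Every other assignment is strictly worse.
Rossi's own top section is Section 2pm (93 points), but forcing Rossi→Section 2pm and reassigning the rest optimally gives only 497 points — worse by 9.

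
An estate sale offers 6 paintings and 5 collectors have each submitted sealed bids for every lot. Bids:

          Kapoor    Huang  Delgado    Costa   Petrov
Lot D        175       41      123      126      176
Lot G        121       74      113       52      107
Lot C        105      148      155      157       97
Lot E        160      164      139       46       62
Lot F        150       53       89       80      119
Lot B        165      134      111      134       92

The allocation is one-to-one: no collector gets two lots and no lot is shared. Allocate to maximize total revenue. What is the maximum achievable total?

Maximum total: $779

Optimal: Kapoor→Lot F ($150), Huang→Lot E ($164), Delgado→Lot C ($155), Costa→Lot B ($134), Petrov→Lot D ($176) — total 150+164+155+134+176 = $779.
Row-greedy (each collector in turn takes its best remaining lot) gives $747, worse by 32.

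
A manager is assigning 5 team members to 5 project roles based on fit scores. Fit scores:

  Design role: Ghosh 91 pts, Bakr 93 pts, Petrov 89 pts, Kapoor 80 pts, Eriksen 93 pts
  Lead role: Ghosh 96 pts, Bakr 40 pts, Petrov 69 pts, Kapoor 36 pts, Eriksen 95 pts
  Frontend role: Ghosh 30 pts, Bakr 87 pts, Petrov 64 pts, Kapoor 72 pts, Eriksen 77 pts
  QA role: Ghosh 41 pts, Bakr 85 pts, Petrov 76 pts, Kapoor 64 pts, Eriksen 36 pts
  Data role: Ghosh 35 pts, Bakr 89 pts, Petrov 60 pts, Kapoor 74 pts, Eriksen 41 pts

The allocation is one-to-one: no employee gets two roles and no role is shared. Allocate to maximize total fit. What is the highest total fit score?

Optimal: Ghosh→Lead role (96 pts), Bakr→Frontend role (87 pts), Petrov→QA role (76 pts), Kapoor→Data role (74 pts), Eriksen→Design role (93 pts) — total 96+87+76+74+93 = 426 pts.
Column-greedy (each role in turn goes to its best remaining employee) gives 416 pts, worse by 10.

Max total: 426 pts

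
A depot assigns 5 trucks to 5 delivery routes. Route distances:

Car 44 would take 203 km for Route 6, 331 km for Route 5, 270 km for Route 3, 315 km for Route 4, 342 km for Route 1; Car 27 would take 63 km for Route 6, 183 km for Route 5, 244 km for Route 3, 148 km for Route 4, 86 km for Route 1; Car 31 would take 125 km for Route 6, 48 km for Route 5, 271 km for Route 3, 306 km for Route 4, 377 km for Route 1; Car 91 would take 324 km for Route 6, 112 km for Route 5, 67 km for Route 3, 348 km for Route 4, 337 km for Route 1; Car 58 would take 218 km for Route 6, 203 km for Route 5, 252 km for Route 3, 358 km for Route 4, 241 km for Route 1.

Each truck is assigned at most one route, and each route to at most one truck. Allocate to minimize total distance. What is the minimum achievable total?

Min total: 707 km

Optimal: Car 44→Route 6 (203 km), Car 27→Route 4 (148 km), Car 31→Route 5 (48 km), Car 91→Route 3 (67 km), Car 58→Route 1 (241 km) — total 203+148+48+67+241 = 707 km.
Column-greedy (each route in turn goes to its cheapest remaining truck) gives 734 km, worse by 27.
Next-best assignment: Car 44→Route 4, Car 27→Route 6, Car 31→Route 5, Car 91→Route 3, Car 58→Route 1 = 734 km.
Swapping Car 91↔Car 58 (Car 91→Route 1 337 km, Car 58→Route 3 252 km) adds 281.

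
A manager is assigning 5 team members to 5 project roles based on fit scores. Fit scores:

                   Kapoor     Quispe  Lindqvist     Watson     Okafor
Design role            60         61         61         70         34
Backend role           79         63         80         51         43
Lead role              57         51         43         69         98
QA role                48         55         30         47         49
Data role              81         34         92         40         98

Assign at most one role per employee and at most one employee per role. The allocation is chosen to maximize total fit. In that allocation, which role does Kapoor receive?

Optimal: Kapoor→Backend role (79 pts), Quispe→QA role (55 pts), Lindqvist→Data role (92 pts), Watson→Design role (70 pts), Okafor→Lead role (98 pts) — total 79+55+92+70+98 = 394 pts.
Row-greedy (each employee in turn takes its best remaining role) gives 323 pts, worse by 71.
Next-best assignment: Kapoor→Data role, Quispe→QA role, Lindqvist→Backend role, Watson→Design role, Okafor→Lead role = 384 pts.
Checked against all permutations: 394 pts is optimal.
Kapoor's own top role is Data role (81 pts), but forcing Kapoor→Data role and reassigning the rest optimally gives only 384 pts — worse by 10.

Kapoor receives Backend role.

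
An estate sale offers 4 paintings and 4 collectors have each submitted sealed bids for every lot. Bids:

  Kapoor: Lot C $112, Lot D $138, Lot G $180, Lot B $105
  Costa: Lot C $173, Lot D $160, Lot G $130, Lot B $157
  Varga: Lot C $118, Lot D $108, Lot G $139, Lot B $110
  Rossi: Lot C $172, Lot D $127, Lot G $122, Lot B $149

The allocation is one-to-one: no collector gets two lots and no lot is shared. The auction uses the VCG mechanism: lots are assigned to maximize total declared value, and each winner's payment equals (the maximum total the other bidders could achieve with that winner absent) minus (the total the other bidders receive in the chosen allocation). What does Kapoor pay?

Efficient allocation: Kapoor→Lot G ($180), Costa→Lot D ($160), Varga→Lot B ($110), Rossi→Lot C ($172); total welfare W = $622.
Kapoor receives Lot G at value $180, so the others get W − 180 = $442.
Without Kapoor: best allocation of the remaining 3 bidders over all 4 lots is Costa→Lot D ($160), Varga→Lot G ($139), Rossi→Lot C ($172), total $471.
VCG payment = (others' best without Kapoor) − (others' welfare with Kapoor) = 471 − 442 = $29.

Kapoor pays $29.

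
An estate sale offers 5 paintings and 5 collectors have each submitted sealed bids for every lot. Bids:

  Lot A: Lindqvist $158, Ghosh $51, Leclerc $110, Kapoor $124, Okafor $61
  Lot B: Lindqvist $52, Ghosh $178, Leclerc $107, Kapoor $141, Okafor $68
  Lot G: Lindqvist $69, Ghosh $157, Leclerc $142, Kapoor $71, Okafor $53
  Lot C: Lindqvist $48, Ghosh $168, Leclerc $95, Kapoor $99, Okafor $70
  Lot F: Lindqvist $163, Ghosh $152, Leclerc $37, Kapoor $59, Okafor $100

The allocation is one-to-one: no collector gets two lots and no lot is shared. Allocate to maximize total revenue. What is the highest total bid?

Maximum total: $709

Optimal: Lindqvist→Lot A ($158), Ghosh→Lot C ($168), Leclerc→Lot G ($142), Kapoor→Lot B ($141), Okafor→Lot F ($100) — total 158+168+142+141+100 = $709.
Max-entry greedy (repeatedly take the single best remaining cell) gives $677, worse by 32.
Next-best assignment: Lindqvist→Lot A, Ghosh→Lot B, Leclerc→Lot G, Kapoor→Lot C, Okafor→Lot F = $677.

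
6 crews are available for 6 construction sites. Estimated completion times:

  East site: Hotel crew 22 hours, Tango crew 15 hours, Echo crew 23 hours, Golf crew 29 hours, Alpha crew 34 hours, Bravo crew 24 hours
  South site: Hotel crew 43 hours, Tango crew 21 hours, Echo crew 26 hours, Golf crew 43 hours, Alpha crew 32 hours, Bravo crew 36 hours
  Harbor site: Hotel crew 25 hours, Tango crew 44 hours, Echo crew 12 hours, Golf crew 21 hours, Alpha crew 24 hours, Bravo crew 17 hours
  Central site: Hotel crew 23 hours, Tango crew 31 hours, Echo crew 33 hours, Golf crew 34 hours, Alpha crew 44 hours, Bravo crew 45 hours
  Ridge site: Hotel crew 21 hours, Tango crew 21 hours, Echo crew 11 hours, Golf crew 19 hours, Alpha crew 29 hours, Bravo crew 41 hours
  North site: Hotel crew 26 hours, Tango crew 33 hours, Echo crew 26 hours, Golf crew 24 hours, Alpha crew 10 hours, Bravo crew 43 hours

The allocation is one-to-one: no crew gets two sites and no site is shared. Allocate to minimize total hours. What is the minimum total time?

Minimum total: 109 hours

Optimal: Hotel crew→Central site (23 hours), Tango crew→South site (21 hours), Echo crew→Harbor site (12 hours), Golf crew→Ridge site (19 hours), Alpha crew→North site (10 hours), Bravo crew→East site (24 hours) — total 23+21+12+19+10+24 = 109 hours.
No other one-to-one assignment undercuts 109 hours.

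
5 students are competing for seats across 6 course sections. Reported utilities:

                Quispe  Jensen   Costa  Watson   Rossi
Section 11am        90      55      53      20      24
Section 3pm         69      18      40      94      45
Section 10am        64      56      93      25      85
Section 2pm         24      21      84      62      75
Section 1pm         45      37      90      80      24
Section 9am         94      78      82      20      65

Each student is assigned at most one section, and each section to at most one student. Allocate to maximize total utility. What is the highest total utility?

This is a one-to-one assignment (maximum-weight bipartite matching).
Optimal: Quispe→Section 11am (90 points), Jensen→Section 9am (78 points), Costa→Section 1pm (90 points), Watson→Section 3pm (94 points), Rossi→Section 10am (85 points) — total 90+78+90+94+85 = 437 points.
Row-greedy (each student in turn takes its best remaining section) gives 409 points, worse by 28.
Checked against all permutations: 437 points is optimal.

Maximum total: 437 points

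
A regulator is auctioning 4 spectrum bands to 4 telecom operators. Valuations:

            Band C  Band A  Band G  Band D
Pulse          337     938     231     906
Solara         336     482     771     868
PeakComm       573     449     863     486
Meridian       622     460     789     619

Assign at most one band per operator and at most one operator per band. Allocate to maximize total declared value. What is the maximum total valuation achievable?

Max total: $3291M

Optimal: Pulse→Band A ($938M), Solara→Band D ($868M), PeakComm→Band G ($863M), Meridian→Band C ($622M) — total 938+868+863+622 = $3291M.
Next-best assignment: Pulse→Band A, Solara→Band D, PeakComm→Band C, Meridian→Band G = $3168M.
Checked against all permutations: $3291M is optimal.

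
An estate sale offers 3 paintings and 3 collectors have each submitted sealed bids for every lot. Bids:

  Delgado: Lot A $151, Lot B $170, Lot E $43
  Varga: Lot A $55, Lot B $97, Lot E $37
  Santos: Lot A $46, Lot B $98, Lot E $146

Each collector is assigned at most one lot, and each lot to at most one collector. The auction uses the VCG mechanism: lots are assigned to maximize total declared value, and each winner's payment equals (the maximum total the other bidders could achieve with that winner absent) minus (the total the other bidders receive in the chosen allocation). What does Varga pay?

Varga pays $19.

Efficient allocation: Delgado→Lot A ($151), Varga→Lot B ($97), Santos→Lot E ($146); total welfare W = $394.
Varga receives Lot B at value $97, so the others get W − 97 = $297.
Without Varga: best allocation of the remaining 2 bidders over all 3 lots is Delgado→Lot B ($170), Santos→Lot E ($146), total $316.
VCG payment = (others' best without Varga) − (others' welfare with Varga) = 316 − 297 = $19.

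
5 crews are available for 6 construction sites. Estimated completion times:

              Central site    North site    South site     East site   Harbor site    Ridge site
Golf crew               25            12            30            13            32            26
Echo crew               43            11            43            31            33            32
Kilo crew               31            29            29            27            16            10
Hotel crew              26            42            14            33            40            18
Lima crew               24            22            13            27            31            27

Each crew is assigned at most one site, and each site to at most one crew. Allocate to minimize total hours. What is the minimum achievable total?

Minimum total: 71 hours

Optimal: Golf crew→East site (13 hours), Echo crew→North site (11 hours), Kilo crew→Harbor site (16 hours), Hotel crew→Ridge site (18 hours), Lima crew→South site (13 hours) — total 13+11+16+18+13 = 71 hours.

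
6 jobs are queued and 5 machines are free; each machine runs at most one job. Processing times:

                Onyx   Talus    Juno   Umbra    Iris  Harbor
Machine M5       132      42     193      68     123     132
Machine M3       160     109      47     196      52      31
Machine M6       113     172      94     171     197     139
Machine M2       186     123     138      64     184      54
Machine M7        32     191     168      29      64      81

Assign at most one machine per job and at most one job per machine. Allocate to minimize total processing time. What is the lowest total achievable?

Treat this as an assignment problem: match each job to one machine.
Optimal: Talus→Machine M5 (42 min), Harbor→Machine M3 (31 min), Juno→Machine M6 (94 min), Umbra→Machine M2 (64 min), Onyx→Machine M7 (32 min) — total 42+31+94+64+32 = 263 min.
Row-greedy (each job in turn takes its cheapest remaining machine) gives 382 min, worse by 119.
Swapping Harbor↔Talus (Harbor→Machine M5 132 min, Talus→Machine M3 109 min) adds 168.

Min total: 263 min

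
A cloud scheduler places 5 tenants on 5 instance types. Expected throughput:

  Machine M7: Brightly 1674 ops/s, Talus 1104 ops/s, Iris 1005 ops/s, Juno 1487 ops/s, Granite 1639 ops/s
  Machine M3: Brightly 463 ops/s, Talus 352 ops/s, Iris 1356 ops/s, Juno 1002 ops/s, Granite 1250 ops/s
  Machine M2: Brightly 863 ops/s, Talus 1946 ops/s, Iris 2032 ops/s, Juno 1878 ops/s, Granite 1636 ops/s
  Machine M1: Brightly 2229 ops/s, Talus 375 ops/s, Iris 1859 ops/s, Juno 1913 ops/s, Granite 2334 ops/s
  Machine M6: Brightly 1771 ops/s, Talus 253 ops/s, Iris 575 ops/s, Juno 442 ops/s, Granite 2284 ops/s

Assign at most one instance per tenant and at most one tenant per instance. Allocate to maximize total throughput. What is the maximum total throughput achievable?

This is the linear assignment problem.
Optimal: Brightly→Machine M1 (2229 ops/s), Talus→Machine M2 (1946 ops/s), Iris→Machine M3 (1356 ops/s), Juno→Machine M7 (1487 ops/s), Granite→Machine M6 (2284 ops/s) — total 2229+1946+1356+1487+2284 = 9302 ops/s.
Column-greedy (each instance in turn goes to its best remaining tenant) gives 7752 ops/s, worse by 1550.
Swapping Granite↔Juno (Granite→Machine M7 1639 ops/s, Juno→Machine M6 442 ops/s) loses 1690.
Checked against all permutations: 9302 ops/s is optimal.

Max total: 9302 ops/s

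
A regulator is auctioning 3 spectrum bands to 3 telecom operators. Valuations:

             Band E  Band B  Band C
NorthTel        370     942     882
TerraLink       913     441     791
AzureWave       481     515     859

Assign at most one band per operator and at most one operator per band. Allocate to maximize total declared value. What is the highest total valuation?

Optimal: NorthTel→Band B ($942M), TerraLink→Band E ($913M), AzureWave→Band C ($859M) — total 942+913+859 = $2714M.
Next-best assignment: NorthTel→Band C, TerraLink→Band E, AzureWave→Band B = $2310M.
Swapping AzureWave↔NorthTel (AzureWave→Band B $515M, NorthTel→Band C $882M) loses 404.
Checked against all permutations: $2714M is optimal.

Max total: $2714M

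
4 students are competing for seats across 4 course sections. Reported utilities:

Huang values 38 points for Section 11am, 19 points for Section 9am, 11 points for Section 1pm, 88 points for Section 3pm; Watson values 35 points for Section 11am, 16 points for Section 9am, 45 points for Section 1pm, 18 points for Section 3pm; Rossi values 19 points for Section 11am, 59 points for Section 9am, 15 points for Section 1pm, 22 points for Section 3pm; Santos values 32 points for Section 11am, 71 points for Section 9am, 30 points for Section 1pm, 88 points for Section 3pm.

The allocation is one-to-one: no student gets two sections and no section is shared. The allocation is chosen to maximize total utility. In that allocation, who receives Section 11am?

Optimal: Huang→Section 11am (38 points), Watson→Section 1pm (45 points), Rossi→Section 9am (59 points), Santos→Section 3pm (88 points) — total 38+45+59+88 = 230 points.
Max-entry greedy (repeatedly take the single best remaining cell) gives 223 points, worse by 7.
Next-best assignment: Huang→Section 3pm, Watson→Section 1pm, Rossi→Section 9am, Santos→Section 11am = 224 points.
No other one-to-one assignment exceeds 230 points.
Huang's own top section is Section 3pm (88 points), but forcing Huang→Section 3pm and reassigning the rest optimally gives only 224 points — worse by 6.

Huang receives Section 11am.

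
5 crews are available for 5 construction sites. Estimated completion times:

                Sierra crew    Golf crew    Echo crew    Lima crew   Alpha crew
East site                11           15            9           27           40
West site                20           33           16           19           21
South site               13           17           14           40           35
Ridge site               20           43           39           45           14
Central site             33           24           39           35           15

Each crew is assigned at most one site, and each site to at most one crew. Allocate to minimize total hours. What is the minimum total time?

Min total: 79 hours

This is a one-to-one assignment (minimum-cost bipartite matching).
Optimal: Sierra crew→South site (13 hours), Golf crew→Central site (24 hours), Echo crew→East site (9 hours), Lima crew→West site (19 hours), Alpha crew→Ridge site (14 hours) — total 13+24+9+19+14 = 79 hours.
Next-best assignment: Sierra crew→Ridge site, Golf crew→South site, Echo crew→East site, Lima crew→West site, Alpha crew→Central site = 80 hours.
Checked against all permutations: 79 hours is optimal.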